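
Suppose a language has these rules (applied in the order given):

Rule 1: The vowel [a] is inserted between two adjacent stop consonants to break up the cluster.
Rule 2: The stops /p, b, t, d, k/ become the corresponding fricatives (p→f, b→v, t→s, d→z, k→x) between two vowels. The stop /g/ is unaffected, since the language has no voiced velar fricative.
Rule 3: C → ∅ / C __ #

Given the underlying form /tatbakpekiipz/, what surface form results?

Rule 1 (stop-cluster a-epenthesis): /t/ and /b/ form a stop–stop cluster, so [a] is inserted between them. /k/ and /p/ form a stop–stop cluster, so [a] is inserted between them. /tatbakpekiipz/ → tatabakapekiipz.
Rule 2 (intervocalic spirantization): /t/ is a stop between vowels /a/ and /a/, so it spirantizes to the fricative [s]. /b/ is a stop between vowels /a/ and /a/, so it spirantizes to the fricative [v]. /k/ is a stop between vowels /a/ and /a/, so it spirantizes to the fricative [x]. /p/ is a stop between vowels /a/ and /e/, so it spirantizes to the fricative [f]. /k/ is a stop between vowels /e/ and /i/, so it spirantizes to the fricative [x]. /tatabakapekiipz/ → tasavaxafexiipz.
Rule 3 (final cluster simplification): /z/ is the second consonant of a word-final cluster /pz/, so it deletes. /tasavaxafexiipz/ → tasavaxafexiip.

tasavaxafexiip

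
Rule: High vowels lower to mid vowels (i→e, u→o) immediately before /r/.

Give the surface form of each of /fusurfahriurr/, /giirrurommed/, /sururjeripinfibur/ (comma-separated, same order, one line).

/fusurfahriurr/: /u/ is a high vowel immediately before /r/, so it lowers to [o]. /u/ is a high vowel immediately before /r/, so it lowers to [o]. → [fusorfahriorr].
/giirrurommed/: /i/ is a high vowel immediately before /r/, so it lowers to [e]. /u/ is a high vowel immediately before /r/, so it lowers to [o]. → [gierrorommed].
/sururjeripinfibur/: /u/ is a high vowel immediately before /r/, so it lowers to [o]. /u/ is a high vowel immediately before /r/, so it lowers to [o]. /u/ is a high vowel immediately before /r/, so it lowers to [o]. → [sororjeripinfibor].

fusorfahriorr, gierrorommed, sororjeripinfibor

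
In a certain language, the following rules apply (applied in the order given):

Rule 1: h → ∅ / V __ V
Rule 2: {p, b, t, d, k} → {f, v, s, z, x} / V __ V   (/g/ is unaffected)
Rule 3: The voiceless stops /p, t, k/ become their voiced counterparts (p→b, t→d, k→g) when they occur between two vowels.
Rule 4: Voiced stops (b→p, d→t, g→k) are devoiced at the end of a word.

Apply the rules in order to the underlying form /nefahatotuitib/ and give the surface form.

nefaasosuisip

Rule 1 (intervocalic h-deletion): /h/ occurs between vowels /a/ and /a/, so it deletes. /nefahatotuitib/ → nefaatotuitib.
Rule 2 (intervocalic spirantization): /t/ is a stop between vowels /a/ and /o/, so it spirantizes to the fricative [s]. /t/ is a stop between vowels /o/ and /u/, so it spirantizes to the fricative [s]. /t/ is a stop between vowels /i/ and /i/, so it spirantizes to the fricative [s]. /nefaatotuitib/ → nefaasosuisib.
Rule 3 (intervocalic voicing): no segment meets the environment; /nefaasosuisib/ is unchanged.
Rule 4 (final devoicing): /b/ is a voiced stop in word-final position, so it devoices to [p]. /nefaasosuisib/ → nefaasosuisip.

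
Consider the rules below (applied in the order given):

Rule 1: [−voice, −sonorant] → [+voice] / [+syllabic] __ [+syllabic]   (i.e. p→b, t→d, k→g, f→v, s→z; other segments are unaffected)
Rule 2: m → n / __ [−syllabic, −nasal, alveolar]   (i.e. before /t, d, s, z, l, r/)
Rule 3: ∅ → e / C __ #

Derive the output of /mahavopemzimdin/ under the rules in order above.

mahavobenzindine

Rule 1 (intervocalic voicing): /p/ is a voiceless obstruent between vowels /o/ and /e/, so it voices to [b]. /mahavopemzimdin/ → mahavobemzimdin.
Rule 2 (nasal place assimilation): /m/ precedes the alveolar consonant /z/, so it assimilates in place to [n]. /m/ precedes the alveolar consonant /d/, so it assimilates in place to [n]. /mahavobemzimdin/ → mahavobenzindin.
Rule 3 (final e-epenthesis): the form ends in the consonant /n/, so [e] is inserted word-finally. /mahavobenzindin/ → mahavobenzindine.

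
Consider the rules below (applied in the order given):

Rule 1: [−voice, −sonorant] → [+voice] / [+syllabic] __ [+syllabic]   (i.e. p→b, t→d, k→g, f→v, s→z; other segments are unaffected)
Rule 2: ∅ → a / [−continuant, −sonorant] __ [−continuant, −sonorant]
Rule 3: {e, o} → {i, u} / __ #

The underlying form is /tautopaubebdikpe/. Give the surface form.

taudobaubebadikapi

Rule 1 (intervocalic voicing): /t/ is a voiceless obstruent between vowels /u/ and /o/, so it voices to [d]. /p/ is a voiceless obstruent between vowels /o/ and /a/, so it voices to [b]. /tautopaubebdikpe/ → taudobaubebdikpe.
Rule 2 (stop-cluster a-epenthesis): /b/ and /d/ form a stop–stop cluster, so [a] is inserted between them. /k/ and /p/ form a stop–stop cluster, so [a] is inserted between them. /taudobaubebdikpe/ → taudobaubebadikape.
Rule 3 (final vowel raising): /e/ is a mid vowel in word-final position, so it raises to [i]. /taudobaubebadikape/ → taudobaubebadikapi.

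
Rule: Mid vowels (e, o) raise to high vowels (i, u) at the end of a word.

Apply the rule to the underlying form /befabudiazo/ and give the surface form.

befabudiazu

/o/ is a mid vowel in word-final position, so it raises to [u].
The other instance of /e/ does not occur in the required environment and remains unchanged.
Surface form: [befabudiazu].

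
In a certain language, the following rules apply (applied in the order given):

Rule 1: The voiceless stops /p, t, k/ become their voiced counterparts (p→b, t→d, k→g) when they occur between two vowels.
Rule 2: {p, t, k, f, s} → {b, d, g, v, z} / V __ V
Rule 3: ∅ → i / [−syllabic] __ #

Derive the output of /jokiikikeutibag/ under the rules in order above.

jogiigigeudibagi

Rule 1 (intervocalic voicing): /k/ is a voiceless stop between vowels /o/ and /i/, so it voices to [g]. /k/ is a voiceless stop between vowels /i/ and /i/, so it voices to [g]. /k/ is a voiceless stop between vowels /i/ and /e/, so it voices to [g]. /t/ is a voiceless stop between vowels /u/ and /i/, so it voices to [d]. /jokiikikeutibag/ → jogiigigeudibag.
Rule 2 (intervocalic voicing): no segment meets the environment; /jogiigigeudibag/ is unchanged.
Rule 3 (final i-epenthesis): the form ends in the consonant /g/, so [i] is inserted word-finally. /jogiigigeudibag/ → jogiigigeudibagi.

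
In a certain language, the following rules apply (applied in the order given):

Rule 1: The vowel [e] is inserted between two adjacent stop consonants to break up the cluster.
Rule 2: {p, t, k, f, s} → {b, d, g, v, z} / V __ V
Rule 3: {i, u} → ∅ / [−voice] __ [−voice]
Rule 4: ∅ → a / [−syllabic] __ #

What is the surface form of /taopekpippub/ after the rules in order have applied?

Rule 1 (stop-cluster e-epenthesis): /k/ and /p/ form a stop–stop cluster, so [e] is inserted between them. /p/ and /p/ form a stop–stop cluster, so [e] is inserted between them. /taopekpippub/ → taopekepipepub.
Rule 2 (intervocalic voicing): /p/ is a voiceless obstruent between vowels /o/ and /e/, so it voices to [b]. /k/ is a voiceless obstruent between vowels /e/ and /e/, so it voices to [g]. /p/ is a voiceless obstruent between vowels /e/ and /i/, so it voices to [b]. /p/ is a voiceless obstruent between vowels /i/ and /e/, so it voices to [b]. /p/ is a voiceless obstruent between vowels /e/ and /u/, so it voices to [b]. /taopekepipepub/ → taobegebibebub.
Rule 3 (high vowel syncope): no segment meets the environment; /taobegebibebub/ is unchanged.
Rule 4 (final a-epenthesis): the form ends in the consonant /b/, so [a] is inserted word-finally. /taobegebibebub/ → taobegebibebuba.

taobegebibebuba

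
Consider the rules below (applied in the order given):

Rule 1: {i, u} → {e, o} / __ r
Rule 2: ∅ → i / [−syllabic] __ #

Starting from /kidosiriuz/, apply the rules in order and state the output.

Rule 1 (pre-rhotic lowering): /i/ is a high vowel immediately before /r/, so it lowers to [e]. /kidosiriuz/ → kidoseriuz.
Rule 2 (final i-epenthesis): the form ends in the consonant /z/, so [i] is inserted word-finally. /kidoseriuz/ → kidoseriuzi.

kidoseriuzi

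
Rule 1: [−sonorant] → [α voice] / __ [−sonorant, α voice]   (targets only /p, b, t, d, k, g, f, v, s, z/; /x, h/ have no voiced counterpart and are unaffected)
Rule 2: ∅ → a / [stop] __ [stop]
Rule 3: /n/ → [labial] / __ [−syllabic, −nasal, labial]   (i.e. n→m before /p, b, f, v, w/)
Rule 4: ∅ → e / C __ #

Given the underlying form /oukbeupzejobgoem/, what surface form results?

Rule 1 (regressive voicing assimilation): /k/ precedes the voiced obstruent /b/, so it voices to [g] by assimilation. /p/ precedes the voiced obstruent /z/, so it voices to [b] by assimilation. /oukbeupzejobgoem/ → ougbeubzejobgoem.
Rule 2 (stop-cluster a-epenthesis): /g/ and /b/ form a stop–stop cluster, so [a] is inserted between them. /b/ and /g/ form a stop–stop cluster, so [a] is inserted between them. /ougbeubzejobgoem/ → ougabeubzejobagoem.
Rule 3 (nasal place assimilation): no segment meets the environment; /ougabeubzejobagoem/ is unchanged.
Rule 4 (final e-epenthesis): the form ends in the consonant /m/, so [e] is inserted word-finally. /ougabeubzejobagoem/ → ougabeubzejobagoeme.

ougabeubzejobagoeme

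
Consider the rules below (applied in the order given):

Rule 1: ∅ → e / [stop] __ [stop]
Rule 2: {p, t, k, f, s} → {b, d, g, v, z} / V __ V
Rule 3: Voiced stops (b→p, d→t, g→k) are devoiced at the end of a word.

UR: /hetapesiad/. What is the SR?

hedabeziat

Rule 1 (stop-cluster e-epenthesis): no segment meets the environment; /hetapesiad/ is unchanged.
Rule 2 (intervocalic voicing): /t/ is a voiceless obstruent between vowels /e/ and /a/, so it voices to [d]. /p/ is a voiceless obstruent between vowels /a/ and /e/, so it voices to [b]. /s/ is a voiceless obstruent between vowels /e/ and /i/, so it voices to [z]. /hetapesiad/ → hedabeziad.
Rule 3 (final devoicing): /d/ is a voiced stop in word-final position, so it devoices to [t]. /hedabeziad/ → hedabeziat.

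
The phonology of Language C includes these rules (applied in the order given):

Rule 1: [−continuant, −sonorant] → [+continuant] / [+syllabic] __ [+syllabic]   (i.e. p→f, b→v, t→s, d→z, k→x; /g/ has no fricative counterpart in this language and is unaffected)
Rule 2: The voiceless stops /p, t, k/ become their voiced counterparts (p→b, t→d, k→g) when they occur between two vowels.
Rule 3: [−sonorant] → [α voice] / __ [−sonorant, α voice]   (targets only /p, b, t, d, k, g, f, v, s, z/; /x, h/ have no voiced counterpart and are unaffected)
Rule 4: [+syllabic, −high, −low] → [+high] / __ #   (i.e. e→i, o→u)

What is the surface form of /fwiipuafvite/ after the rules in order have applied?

Rule 1 (intervocalic spirantization): /p/ is a stop between vowels /i/ and /u/, so it spirantizes to the fricative [f]. /t/ is a stop between vowels /i/ and /e/, so it spirantizes to the fricative [s]. /fwiipuafvite/ → fwiifuafvise.
Rule 2 (intervocalic voicing): no segment meets the environment; /fwiifuafvise/ is unchanged.
Rule 3 (regressive voicing assimilation): /f/ precedes the voiced obstruent /v/, so it voices to [v] by assimilation. /fwiifuafvise/ → fwiifuavvise.
Rule 4 (final vowel raising): /e/ is a mid vowel in word-final position, so it raises to [i]. /fwiifuavvise/ → fwiifuavvisi.

fwiifuavvisi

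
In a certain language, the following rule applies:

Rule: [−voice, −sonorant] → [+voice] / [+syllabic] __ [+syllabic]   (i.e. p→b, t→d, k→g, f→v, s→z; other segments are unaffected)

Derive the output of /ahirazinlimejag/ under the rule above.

No segment of /ahirazinlimejag/ meets the structural description of the rule, so the form surfaces unchanged.

ahirazinlimejag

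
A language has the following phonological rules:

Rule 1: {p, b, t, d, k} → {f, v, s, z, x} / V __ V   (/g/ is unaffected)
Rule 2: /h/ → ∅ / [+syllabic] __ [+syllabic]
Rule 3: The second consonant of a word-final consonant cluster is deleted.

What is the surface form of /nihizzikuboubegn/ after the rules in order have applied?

niizzixuvouveg

Rule 1 (intervocalic spirantization): /k/ is a stop between vowels /i/ and /u/, so it spirantizes to the fricative [x]. /b/ is a stop between vowels /u/ and /o/, so it spirantizes to the fricative [v]. /b/ is a stop between vowels /u/ and /e/, so it spirantizes to the fricative [v]. /nihizzikuboubegn/ → nihizzixuvouvegn.
Rule 2 (intervocalic h-deletion): /h/ occurs between vowels /i/ and /i/, so it deletes. /nihizzixuvouvegn/ → niizzixuvouvegn.
Rule 3 (final cluster simplification): /n/ is the second consonant of a word-final cluster /gn/, so it deletes. /niizzixuvouvegn/ → niizzixuvouveg.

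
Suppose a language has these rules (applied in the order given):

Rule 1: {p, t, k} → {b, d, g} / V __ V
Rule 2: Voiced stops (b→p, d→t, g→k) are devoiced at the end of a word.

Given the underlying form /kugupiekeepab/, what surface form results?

kugubiegeebap

Rule 1 (intervocalic voicing): /p/ is a voiceless stop between vowels /u/ and /i/, so it voices to [b]. /k/ is a voiceless stop between vowels /e/ and /e/, so it voices to [g]. /p/ is a voiceless stop between vowels /e/ and /a/, so it voices to [b]. /kugupiekeepab/ → kugubiegeebab.
Rule 2 (final devoicing): /b/ is a voiced stop in word-final position, so it devoices to [p]. /kugubiegeebab/ → kugubiegeebap.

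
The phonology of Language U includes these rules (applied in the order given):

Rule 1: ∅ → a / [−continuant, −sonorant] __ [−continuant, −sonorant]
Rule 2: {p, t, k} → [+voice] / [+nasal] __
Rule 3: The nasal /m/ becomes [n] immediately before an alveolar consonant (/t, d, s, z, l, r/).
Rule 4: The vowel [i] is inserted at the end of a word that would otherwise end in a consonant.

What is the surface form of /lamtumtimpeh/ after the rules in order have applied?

landundimbehi

Rule 1 (stop-cluster a-epenthesis): no segment meets the environment; /lamtumtimpeh/ is unchanged.
Rule 2 (post-nasal voicing): /t/ is a voiceless stop immediately after the nasal /m/, so it voices to [d]. /t/ is a voiceless stop immediately after the nasal /m/, so it voices to [d]. /p/ is a voiceless stop immediately after the nasal /m/, so it voices to [b]. /lamtumtimpeh/ → lamdumdimbeh.
Rule 3 (nasal place assimilation): /m/ precedes the alveolar consonant /d/, so it assimilates in place to [n]. /m/ precedes the alveolar consonant /d/, so it assimilates in place to [n]. /lamdumdimbeh/ → landundimbeh.
Rule 4 (final i-epenthesis): the form ends in the consonant /h/, so [i] is inserted word-finally. /landundimbeh/ → landundimbehi.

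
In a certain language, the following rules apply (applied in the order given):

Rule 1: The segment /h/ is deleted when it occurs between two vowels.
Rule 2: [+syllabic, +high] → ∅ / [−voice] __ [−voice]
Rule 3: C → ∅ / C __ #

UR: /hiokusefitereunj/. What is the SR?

Rule 1 (intervocalic h-deletion): no segment meets the environment; /hiokusefitereunj/ is unchanged.
Rule 2 (high vowel syncope): /u/ is a high vowel flanked by voiceless consonants /k/ and /s/, so it deletes. /i/ is a high vowel flanked by voiceless consonants /f/ and /t/, so it deletes. /hiokusefitereunj/ → hiokseftereunj.
Rule 3 (final cluster simplification): /j/ is the second consonant of a word-final cluster /nj/, so it deletes. /hiokseftereunj/ → hiokseftereun.

hiokseftereun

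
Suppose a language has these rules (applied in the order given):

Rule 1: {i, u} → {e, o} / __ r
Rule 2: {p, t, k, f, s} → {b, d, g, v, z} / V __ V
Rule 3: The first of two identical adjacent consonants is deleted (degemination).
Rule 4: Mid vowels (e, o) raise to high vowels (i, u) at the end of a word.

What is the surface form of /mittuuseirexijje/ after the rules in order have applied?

mituuzeerexiji

Rule 1 (pre-rhotic lowering): /i/ is a high vowel immediately before /r/, so it lowers to [e]. /mittuuseirexijje/ → mittuuseerexijje.
Rule 2 (intervocalic voicing): /s/ is a voiceless obstruent between vowels /u/ and /e/, so it voices to [z]. /mittuuseerexijje/ → mittuuzeerexijje.
Rule 3 (degemination): /tt/ is a geminate; the first /t/ deletes. /jj/ is a geminate; the first /j/ deletes. /mittuuzeerexijje/ → mituuzeerexije.
Rule 4 (final vowel raising): /e/ is a mid vowel in word-final position, so it raises to [i]. /mituuzeerexije/ → mituuzeerexiji.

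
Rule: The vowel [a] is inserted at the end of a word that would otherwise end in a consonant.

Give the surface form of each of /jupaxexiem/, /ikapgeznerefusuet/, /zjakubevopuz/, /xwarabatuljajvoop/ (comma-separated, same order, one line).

/jupaxexiem/: the form ends in the consonant /m/, so [a] is inserted word-finally. → [jupaxexiema].
/ikapgeznerefusuet/: the form ends in the consonant /t/, so [a] is inserted word-finally. → [ikapgeznerefusueta].
/zjakubevopuz/: the form ends in the consonant /z/, so [a] is inserted word-finally. → [zjakubevopuza].
/xwarabatuljajvoop/: the form ends in the consonant /p/, so [a] is inserted word-finally. → [xwarabatuljajvoopa].

jupaxexiema, ikapgeznerefusueta, zjakubevopuza, xwarabatuljajvoopa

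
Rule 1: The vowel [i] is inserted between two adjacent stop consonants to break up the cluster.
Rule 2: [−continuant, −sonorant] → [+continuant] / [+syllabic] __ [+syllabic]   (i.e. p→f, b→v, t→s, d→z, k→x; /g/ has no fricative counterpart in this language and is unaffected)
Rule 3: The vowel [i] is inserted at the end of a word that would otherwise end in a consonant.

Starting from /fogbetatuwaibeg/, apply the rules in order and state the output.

Rule 1 (stop-cluster i-epenthesis): /g/ and /b/ form a stop–stop cluster, so [i] is inserted between them. /fogbetatuwaibeg/ → fogibetatuwaibeg.
Rule 2 (intervocalic spirantization): /b/ is a stop between vowels /i/ and /e/, so it spirantizes to the fricative [v]. /t/ is a stop between vowels /e/ and /a/, so it spirantizes to the fricative [s]. /t/ is a stop between vowels /a/ and /u/, so it spirantizes to the fricative [s]. /b/ is a stop between vowels /i/ and /e/, so it spirantizes to the fricative [v]. /fogibetatuwaibeg/ → fogivesasuwaiveg.
Rule 3 (final i-epenthesis): the form ends in the consonant /g/, so [i] is inserted word-finally. /fogivesasuwaiveg/ → fogivesasuwaivegi.

fogivesasuwaivegi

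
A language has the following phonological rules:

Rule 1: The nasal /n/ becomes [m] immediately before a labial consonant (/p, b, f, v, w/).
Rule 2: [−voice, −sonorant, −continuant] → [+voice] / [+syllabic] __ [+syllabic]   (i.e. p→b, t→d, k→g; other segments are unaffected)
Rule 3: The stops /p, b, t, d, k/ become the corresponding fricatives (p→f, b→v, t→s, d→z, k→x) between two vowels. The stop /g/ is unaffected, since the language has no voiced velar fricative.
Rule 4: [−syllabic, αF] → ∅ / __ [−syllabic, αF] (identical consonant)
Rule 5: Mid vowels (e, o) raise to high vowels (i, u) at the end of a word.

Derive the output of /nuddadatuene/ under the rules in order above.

nudazazueni

Rule 1 (nasal place assimilation): no segment meets the environment; /nuddadatuene/ is unchanged.
Rule 2 (intervocalic voicing): /t/ is a voiceless stop between vowels /a/ and /u/, so it voices to [d]. /nuddadatuene/ → nuddadaduene.
Rule 3 (intervocalic spirantization): /d/ is a stop between vowels /a/ and /a/, so it spirantizes to the fricative [z]. /d/ is a stop between vowels /a/ and /u/, so it spirantizes to the fricative [z]. /nuddadaduene/ → nuddazazuene.
Rule 4 (degemination): /dd/ is a geminate; the first /d/ deletes. /nuddazazuene/ → nudazazuene.
Rule 5 (final vowel raising): /e/ is a mid vowel in word-final position, so it raises to [i]. /nudazazuene/ → nudazazueni.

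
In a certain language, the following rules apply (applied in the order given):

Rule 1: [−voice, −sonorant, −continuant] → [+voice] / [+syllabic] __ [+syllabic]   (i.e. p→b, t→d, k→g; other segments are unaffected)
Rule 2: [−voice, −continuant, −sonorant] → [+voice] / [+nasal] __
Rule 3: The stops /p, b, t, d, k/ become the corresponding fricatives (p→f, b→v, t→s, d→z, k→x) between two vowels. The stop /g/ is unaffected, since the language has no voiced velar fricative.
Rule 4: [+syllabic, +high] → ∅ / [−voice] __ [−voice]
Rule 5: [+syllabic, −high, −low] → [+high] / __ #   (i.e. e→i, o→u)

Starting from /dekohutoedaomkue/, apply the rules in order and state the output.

Rule 1 (intervocalic voicing): /k/ is a voiceless stop between vowels /e/ and /o/, so it voices to [g]. /t/ is a voiceless stop between vowels /u/ and /o/, so it voices to [d]. /dekohutoedaomkue/ → degohudoedaomkue.
Rule 2 (post-nasal voicing): /k/ is a voiceless stop immediately after the nasal /m/, so it voices to [g]. /degohudoedaomkue/ → degohudoedaomgue.
Rule 3 (intervocalic spirantization): /d/ is a stop between vowels /u/ and /o/, so it spirantizes to the fricative [z]. /d/ is a stop between vowels /e/ and /a/, so it spirantizes to the fricative [z]. /degohudoedaomgue/ → degohuzoezaomgue.
Rule 4 (high vowel syncope): no segment meets the environment; /degohuzoezaomgue/ is unchanged.
Rule 5 (final vowel raising): /e/ is a mid vowel in word-final position, so it raises to [i]. /degohuzoezaomgue/ → degohuzoezaomgui.

degohuzoezaomgui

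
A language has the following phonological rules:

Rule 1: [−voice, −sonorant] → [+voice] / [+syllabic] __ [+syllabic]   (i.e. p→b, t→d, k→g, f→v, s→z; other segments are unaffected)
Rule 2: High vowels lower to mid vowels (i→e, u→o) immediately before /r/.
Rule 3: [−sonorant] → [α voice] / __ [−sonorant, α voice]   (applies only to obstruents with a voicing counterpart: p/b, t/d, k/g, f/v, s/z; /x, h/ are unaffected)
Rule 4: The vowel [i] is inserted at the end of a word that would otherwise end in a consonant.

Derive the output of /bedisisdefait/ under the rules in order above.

bedizizdevaiti

Rule 1 (intervocalic voicing): /s/ is a voiceless obstruent between vowels /i/ and /i/, so it voices to [z]. /f/ is a voiceless obstruent between vowels /e/ and /a/, so it voices to [v]. /bedisisdefait/ → bedizisdevait.
Rule 2 (pre-rhotic lowering): no segment meets the environment; /bedizisdevait/ is unchanged.
Rule 3 (regressive voicing assimilation): /s/ precedes the voiced obstruent /d/, so it voices to [z] by assimilation. /bedizisdevait/ → bedizizdevait.
Rule 4 (final i-epenthesis): the form ends in the consonant /t/, so [i] is inserted word-finally. /bedizizdevait/ → bedizizdevaiti.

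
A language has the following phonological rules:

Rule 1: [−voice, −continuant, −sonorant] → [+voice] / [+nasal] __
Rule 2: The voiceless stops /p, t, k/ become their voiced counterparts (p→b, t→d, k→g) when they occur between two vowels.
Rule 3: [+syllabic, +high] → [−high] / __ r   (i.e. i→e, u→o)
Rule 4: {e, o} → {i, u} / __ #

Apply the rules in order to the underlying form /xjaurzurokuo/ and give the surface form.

Rule 1 (post-nasal voicing): no segment meets the environment; /xjaurzurokuo/ is unchanged.
Rule 2 (intervocalic voicing): /k/ is a voiceless stop between vowels /o/ and /u/, so it voices to [g]. /xjaurzurokuo/ → xjaurzuroguo.
Rule 3 (pre-rhotic lowering): /u/ is a high vowel immediately before /r/, so it lowers to [o]. /u/ is a high vowel immediately before /r/, so it lowers to [o]. /xjaurzuroguo/ → xjaorzoroguo.
Rule 4 (final vowel raising): /o/ is a mid vowel in word-final position, so it raises to [u]. /xjaorzoroguo/ → xjaorzoroguu.

xjaorzoroguu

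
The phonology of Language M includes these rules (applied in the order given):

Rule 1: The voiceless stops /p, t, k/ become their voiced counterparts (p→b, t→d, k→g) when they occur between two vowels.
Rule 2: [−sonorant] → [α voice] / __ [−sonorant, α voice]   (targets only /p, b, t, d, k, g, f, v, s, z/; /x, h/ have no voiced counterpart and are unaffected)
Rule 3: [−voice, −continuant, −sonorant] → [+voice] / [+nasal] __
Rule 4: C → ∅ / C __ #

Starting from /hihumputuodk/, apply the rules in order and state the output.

hihumbuduot

Rule 1 (intervocalic voicing): /t/ is a voiceless stop between vowels /u/ and /u/, so it voices to [d]. /hihumputuodk/ → hihumpuduodk.
Rule 2 (regressive voicing assimilation): /d/ precedes the voiceless obstruent /k/, so it devoices to [t] by assimilation. /hihumpuduodk/ → hihumpuduotk.
Rule 3 (post-nasal voicing): /p/ is a voiceless stop immediately after the nasal /m/, so it voices to [b]. /hihumpuduotk/ → hihumbuduotk.
Rule 4 (final cluster simplification): /k/ is the second consonant of a word-final cluster /tk/, so it deletes. /hihumbuduotk/ → hihumbuduot.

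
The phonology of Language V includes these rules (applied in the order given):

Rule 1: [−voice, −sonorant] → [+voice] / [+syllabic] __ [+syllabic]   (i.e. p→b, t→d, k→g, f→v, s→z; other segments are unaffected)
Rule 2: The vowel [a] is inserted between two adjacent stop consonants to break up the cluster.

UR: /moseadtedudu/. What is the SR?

mozeadatedudu

Rule 1 (intervocalic voicing): /s/ is a voiceless obstruent between vowels /o/ and /e/, so it voices to [z]. /moseadtedudu/ → mozeadtedudu.
Rule 2 (stop-cluster a-epenthesis): /d/ and /t/ form a stop–stop cluster, so [a] is inserted between them. /mozeadtedudu/ → mozeadatedudu.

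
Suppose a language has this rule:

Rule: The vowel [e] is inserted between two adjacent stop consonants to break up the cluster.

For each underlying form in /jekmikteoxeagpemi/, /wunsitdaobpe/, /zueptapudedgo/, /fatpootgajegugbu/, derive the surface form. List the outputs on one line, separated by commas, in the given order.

/jekmikteoxeagpemi/: /k/ and /t/ form a stop–stop cluster, so [e] is inserted between them. /g/ and /p/ form a stop–stop cluster, so [e] is inserted between them. → [jekmiketeoxeagepemi].
/wunsitdaobpe/: /t/ and /d/ form a stop–stop cluster, so [e] is inserted between them. /b/ and /p/ form a stop–stop cluster, so [e] is inserted between them. → [wunsitedaobepe].
/zueptapudedgo/: /p/ and /t/ form a stop–stop cluster, so [e] is inserted between them. /d/ and /g/ form a stop–stop cluster, so [e] is inserted between them. → [zuepetapudedego].
/fatpootgajegugbu/: /t/ and /p/ form a stop–stop cluster, so [e] is inserted between them. /t/ and /g/ form a stop–stop cluster, so [e] is inserted between them. /g/ and /b/ form a stop–stop cluster, so [e] is inserted between them. → [fatepootegajegugebu].

jekmiketeoxeagepemi, wunsitedaobepe, zuepetapudedego, fatepootegajegugebu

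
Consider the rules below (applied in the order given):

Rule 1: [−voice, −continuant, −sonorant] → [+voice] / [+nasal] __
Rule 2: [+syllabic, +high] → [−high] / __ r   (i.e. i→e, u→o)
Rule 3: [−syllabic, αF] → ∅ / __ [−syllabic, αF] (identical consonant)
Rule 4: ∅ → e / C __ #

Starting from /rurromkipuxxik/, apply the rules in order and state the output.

Rule 1 (post-nasal voicing): /k/ is a voiceless stop immediately after the nasal /m/, so it voices to [g]. /rurromkipuxxik/ → rurromgipuxxik.
Rule 2 (pre-rhotic lowering): /u/ is a high vowel immediately before /r/, so it lowers to [o]. /rurromgipuxxik/ → rorromgipuxxik.
Rule 3 (degemination): /rr/ is a geminate; the first /r/ deletes. /xx/ is a geminate; the first /x/ deletes. /rorromgipuxxik/ → roromgipuxik.
Rule 4 (final e-epenthesis): the form ends in the consonant /k/, so [e] is inserted word-finally. /roromgipuxik/ → roromgipuxike.

roromgipuxike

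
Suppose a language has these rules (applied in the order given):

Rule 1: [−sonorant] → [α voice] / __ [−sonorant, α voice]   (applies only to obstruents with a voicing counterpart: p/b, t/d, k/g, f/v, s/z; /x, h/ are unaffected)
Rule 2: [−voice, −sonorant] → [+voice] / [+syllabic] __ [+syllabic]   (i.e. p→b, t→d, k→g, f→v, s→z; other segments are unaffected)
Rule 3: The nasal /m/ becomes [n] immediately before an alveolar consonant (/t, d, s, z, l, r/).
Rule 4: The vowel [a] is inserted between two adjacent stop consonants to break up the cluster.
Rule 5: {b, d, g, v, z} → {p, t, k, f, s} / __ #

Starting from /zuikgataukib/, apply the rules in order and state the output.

zuigagadaugip

Rule 1 (regressive voicing assimilation): /k/ precedes the voiced obstruent /g/, so it voices to [g] by assimilation. /zuikgataukib/ → zuiggataukib.
Rule 2 (intervocalic voicing): /t/ is a voiceless obstruent between vowels /a/ and /a/, so it voices to [d]. /k/ is a voiceless obstruent between vowels /u/ and /i/, so it voices to [g]. /zuiggataukib/ → zuiggadaugib.
Rule 3 (nasal place assimilation): no segment meets the environment; /zuiggadaugib/ is unchanged.
Rule 4 (stop-cluster a-epenthesis): /g/ and /g/ form a stop–stop cluster, so [a] is inserted between them. /zuiggadaugib/ → zuigagadaugib.
Rule 5 (final devoicing): /b/ is a voiced obstruent in word-final position, so it devoices to [p]. /zuigagadaugib/ → zuigagadaugip.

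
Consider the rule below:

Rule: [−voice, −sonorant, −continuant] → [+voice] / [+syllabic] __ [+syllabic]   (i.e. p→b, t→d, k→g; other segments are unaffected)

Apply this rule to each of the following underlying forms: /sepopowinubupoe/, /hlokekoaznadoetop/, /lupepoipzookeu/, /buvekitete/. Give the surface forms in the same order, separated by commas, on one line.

sebobowinububoe, hlogegoaznadoedop, lubeboipzoogeu, buvegidede

/sepopowinubupoe/: /p/ is a voiceless stop between vowels /e/ and /o/, so it voices to [b]. /p/ is a voiceless stop between vowels /o/ and /o/, so it voices to [b]. /p/ is a voiceless stop between vowels /u/ and /o/, so it voices to [b]. → [sebobowinububoe].
/hlokekoaznadoetop/: /k/ is a voiceless stop between vowels /o/ and /e/, so it voices to [g]. /k/ is a voiceless stop between vowels /e/ and /o/, so it voices to [g]. /t/ is a voiceless stop between vowels /e/ and /o/, so it voices to [d]. → [hlogegoaznadoedop].
/lupepoipzookeu/: /p/ is a voiceless stop between vowels /u/ and /e/, so it voices to [b]. /p/ is a voiceless stop between vowels /e/ and /o/, so it voices to [b]. /k/ is a voiceless stop between vowels /o/ and /e/, so it voices to [g]. → [lubeboipzoogeu].
/buvekitete/: /k/ is a voiceless stop between vowels /e/ and /i/, so it voices to [g]. /t/ is a voiceless stop between vowels /i/ and /e/, so it voices to [d]. /t/ is a voiceless stop between vowels /e/ and /e/, so it voices to [d]. → [buvegidede].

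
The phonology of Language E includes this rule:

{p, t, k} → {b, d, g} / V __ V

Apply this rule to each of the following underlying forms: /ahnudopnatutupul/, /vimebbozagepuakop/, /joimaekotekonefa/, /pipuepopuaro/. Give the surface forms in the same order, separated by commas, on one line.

/ahnudopnatutupul/: /t/ is a voiceless stop between vowels /a/ and /u/, so it voices to [d]. /t/ is a voiceless stop between vowels /u/ and /u/, so it voices to [d]. /p/ is a voiceless stop between vowels /u/ and /u/, so it voices to [b]. → [ahnudopnadudubul].
/vimebbozagepuakop/: /p/ is a voiceless stop between vowels /e/ and /u/, so it voices to [b]. /k/ is a voiceless stop between vowels /a/ and /o/, so it voices to [g]. → [vimebbozagebuagop].
/joimaekotekonefa/: /k/ is a voiceless stop between vowels /e/ and /o/, so it voices to [g]. /t/ is a voiceless stop between vowels /o/ and /e/, so it voices to [d]. /k/ is a voiceless stop between vowels /e/ and /o/, so it voices to [g]. → [joimaegodegonefa].
/pipuepopuaro/: /p/ is a voiceless stop between vowels /i/ and /u/, so it voices to [b]. /p/ is a voiceless stop between vowels /e/ and /o/, so it voices to [b]. /p/ is a voiceless stop between vowels /o/ and /u/, so it voices to [b]. → [pibuebobuaro].

ahnudopnadudubul, vimebbozagebuagop, joimaegodegonefa, pibuebobuaro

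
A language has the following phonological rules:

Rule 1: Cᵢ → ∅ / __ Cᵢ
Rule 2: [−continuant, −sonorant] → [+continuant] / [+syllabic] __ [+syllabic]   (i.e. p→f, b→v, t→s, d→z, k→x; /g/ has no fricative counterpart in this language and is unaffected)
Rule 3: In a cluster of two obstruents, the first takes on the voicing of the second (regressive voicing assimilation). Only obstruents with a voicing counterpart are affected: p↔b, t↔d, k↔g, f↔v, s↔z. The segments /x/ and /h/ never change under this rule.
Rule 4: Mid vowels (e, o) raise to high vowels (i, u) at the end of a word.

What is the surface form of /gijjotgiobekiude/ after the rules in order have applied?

gijodgiovexiuzi

Rule 1 (degemination): /jj/ is a geminate; the first /j/ deletes. /gijjotgiobekiude/ → gijotgiobekiude.
Rule 2 (intervocalic spirantization): /b/ is a stop between vowels /o/ and /e/, so it spirantizes to the fricative [v]. /k/ is a stop between vowels /e/ and /i/, so it spirantizes to the fricative [x]. /d/ is a stop between vowels /u/ and /e/, so it spirantizes to the fricative [z]. /gijotgiobekiude/ → gijotgiovexiuze.
Rule 3 (regressive voicing assimilation): /t/ precedes the voiced obstruent /g/, so it voices to [d] by assimilation. /gijotgiovexiuze/ → gijodgiovexiuze.
Rule 4 (final vowel raising): /e/ is a mid vowel in word-final position, so it raises to [i]. /gijodgiovexiuze/ → gijodgiovexiuzi.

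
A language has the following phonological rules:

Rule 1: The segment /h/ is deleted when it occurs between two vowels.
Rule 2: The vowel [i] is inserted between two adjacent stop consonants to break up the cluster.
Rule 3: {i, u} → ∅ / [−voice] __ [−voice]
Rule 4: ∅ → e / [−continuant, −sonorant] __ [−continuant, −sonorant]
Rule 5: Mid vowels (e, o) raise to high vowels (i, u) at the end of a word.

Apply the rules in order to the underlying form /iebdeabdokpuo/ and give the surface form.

iebideabidokepuu

Rule 1 (intervocalic h-deletion): no segment meets the environment; /iebdeabdokpuo/ is unchanged.
Rule 2 (stop-cluster i-epenthesis): /b/ and /d/ form a stop–stop cluster, so [i] is inserted between them. /b/ and /d/ form a stop–stop cluster, so [i] is inserted between them. /k/ and /p/ form a stop–stop cluster, so [i] is inserted between them. /iebdeabdokpuo/ → iebideabidokipuo.
Rule 3 (high vowel syncope): /i/ is a high vowel flanked by voiceless consonants /k/ and /p/, so it deletes. /iebideabidokipuo/ → iebideabidokpuo.
Rule 4 (stop-cluster e-epenthesis): /k/ and /p/ form a stop–stop cluster, so [e] is inserted between them. /iebideabidokpuo/ → iebideabidokepuo.
Rule 5 (final vowel raising): /o/ is a mid vowel in word-final position, so it raises to [u]. /iebideabidokepuo/ → iebideabidokepuu.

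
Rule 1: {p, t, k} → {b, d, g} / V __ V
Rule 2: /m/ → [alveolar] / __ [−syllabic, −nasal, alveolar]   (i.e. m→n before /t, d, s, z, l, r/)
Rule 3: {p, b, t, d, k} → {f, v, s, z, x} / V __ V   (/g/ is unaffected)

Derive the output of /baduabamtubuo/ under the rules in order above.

Rule 1 (intervocalic voicing): no segment meets the environment; /baduabamtubuo/ is unchanged.
Rule 2 (nasal place assimilation): /m/ precedes the alveolar consonant /t/, so it assimilates in place to [n]. /baduabamtubuo/ → baduabantubuo.
Rule 3 (intervocalic spirantization): /d/ is a stop between vowels /a/ and /u/, so it spirantizes to the fricative [z]. /b/ is a stop between vowels /a/ and /a/, so it spirantizes to the fricative [v]. /b/ is a stop between vowels /u/ and /u/, so it spirantizes to the fricative [v]. /baduabantubuo/ → bazuavantuvuo.

bazuavantuvuo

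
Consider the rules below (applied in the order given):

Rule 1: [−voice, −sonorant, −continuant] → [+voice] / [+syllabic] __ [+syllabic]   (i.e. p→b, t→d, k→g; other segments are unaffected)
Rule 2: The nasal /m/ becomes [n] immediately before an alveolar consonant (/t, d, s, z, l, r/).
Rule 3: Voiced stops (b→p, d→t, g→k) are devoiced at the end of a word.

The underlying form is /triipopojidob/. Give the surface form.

triibobojidop

Rule 1 (intervocalic voicing): /p/ is a voiceless stop between vowels /i/ and /o/, so it voices to [b]. /p/ is a voiceless stop between vowels /o/ and /o/, so it voices to [b]. /triipopojidob/ → triibobojidob.
Rule 2 (nasal place assimilation): no segment meets the environment; /triibobojidob/ is unchanged.
Rule 3 (final devoicing): /b/ is a voiced stop in word-final position, so it devoices to [p]. /triibobojidob/ → triibobojidop.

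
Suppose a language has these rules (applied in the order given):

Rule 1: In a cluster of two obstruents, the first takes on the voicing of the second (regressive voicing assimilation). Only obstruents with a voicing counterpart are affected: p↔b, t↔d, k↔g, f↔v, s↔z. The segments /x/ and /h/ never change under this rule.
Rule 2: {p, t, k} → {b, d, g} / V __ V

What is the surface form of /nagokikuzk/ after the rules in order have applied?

Rule 1 (regressive voicing assimilation): /z/ precedes the voiceless obstruent /k/, so it devoices to [s] by assimilation. /nagokikuzk/ → nagokikusk.
Rule 2 (intervocalic voicing): /k/ is a voiceless stop between vowels /o/ and /i/, so it voices to [g]. /k/ is a voiceless stop between vowels /i/ and /u/, so it voices to [g]. /nagokikusk/ → nagogigusk.

nagogigusk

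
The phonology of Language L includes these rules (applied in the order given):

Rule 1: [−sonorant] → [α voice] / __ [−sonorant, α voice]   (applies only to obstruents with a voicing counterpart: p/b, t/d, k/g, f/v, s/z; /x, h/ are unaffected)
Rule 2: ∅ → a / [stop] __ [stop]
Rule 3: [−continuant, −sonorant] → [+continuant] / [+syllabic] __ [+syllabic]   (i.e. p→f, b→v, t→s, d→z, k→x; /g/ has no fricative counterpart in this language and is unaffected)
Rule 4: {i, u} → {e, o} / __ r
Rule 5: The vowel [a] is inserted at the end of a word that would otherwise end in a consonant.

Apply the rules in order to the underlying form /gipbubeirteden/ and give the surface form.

givavuveertezena

Rule 1 (regressive voicing assimilation): /p/ precedes the voiced obstruent /b/, so it voices to [b] by assimilation. /gipbubeirteden/ → gibbubeirteden.
Rule 2 (stop-cluster a-epenthesis): /b/ and /b/ form a stop–stop cluster, so [a] is inserted between them. /gibbubeirteden/ → gibabubeirteden.
Rule 3 (intervocalic spirantization): /b/ is a stop between vowels /i/ and /a/, so it spirantizes to the fricative [v]. /b/ is a stop between vowels /a/ and /u/, so it spirantizes to the fricative [v]. /b/ is a stop between vowels /u/ and /e/, so it spirantizes to the fricative [v]. /d/ is a stop between vowels /e/ and /e/, so it spirantizes to the fricative [z]. /gibabubeirteden/ → givavuveirtezen.
Rule 4 (pre-rhotic lowering): /i/ is a high vowel immediately before /r/, so it lowers to [e]. /givavuveirtezen/ → givavuveertezen.
Rule 5 (final a-epenthesis): the form ends in the consonant /n/, so [a] is inserted word-finally. /givavuveertezen/ → givavuveertezena.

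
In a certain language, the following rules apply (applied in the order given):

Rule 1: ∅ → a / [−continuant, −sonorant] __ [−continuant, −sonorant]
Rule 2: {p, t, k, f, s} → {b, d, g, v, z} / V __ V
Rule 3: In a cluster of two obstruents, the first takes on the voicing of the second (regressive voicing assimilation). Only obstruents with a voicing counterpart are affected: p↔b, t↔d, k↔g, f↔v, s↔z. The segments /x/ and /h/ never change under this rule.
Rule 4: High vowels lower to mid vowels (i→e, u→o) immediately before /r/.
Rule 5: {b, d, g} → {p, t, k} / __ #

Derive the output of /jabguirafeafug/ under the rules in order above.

Rule 1 (stop-cluster a-epenthesis): /b/ and /g/ form a stop–stop cluster, so [a] is inserted between them. /jabguirafeafug/ → jabaguirafeafug.
Rule 2 (intervocalic voicing): /f/ is a voiceless obstruent between vowels /a/ and /e/, so it voices to [v]. /f/ is a voiceless obstruent between vowels /a/ and /u/, so it voices to [v]. /jabaguirafeafug/ → jabaguiraveavug.
Rule 3 (regressive voicing assimilation): no segment meets the environment; /jabaguiraveavug/ is unchanged.
Rule 4 (pre-rhotic lowering): /i/ is a high vowel immediately before /r/, so it lowers to [e]. /jabaguiraveavug/ → jabagueraveavug.
Rule 5 (final devoicing): /g/ is a voiced stop in word-final position, so it devoices to [k]. /jabagueraveavug/ → jabagueraveavuk.

jabagueraveavuk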